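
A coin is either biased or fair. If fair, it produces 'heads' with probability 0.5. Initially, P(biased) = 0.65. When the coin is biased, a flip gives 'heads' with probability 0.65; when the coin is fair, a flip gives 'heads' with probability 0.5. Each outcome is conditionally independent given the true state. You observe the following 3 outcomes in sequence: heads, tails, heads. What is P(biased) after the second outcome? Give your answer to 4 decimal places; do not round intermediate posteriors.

0.6283

After 'heads': P(biased) = 0.65·0.6500 / (0.65·0.6500 + 0.5·0.3500) ≈ 0.7071
After 'tails': P(biased) = 0.35·0.7071 / (0.35·0.7071 + 0.5·0.2929) ≈ 0.6283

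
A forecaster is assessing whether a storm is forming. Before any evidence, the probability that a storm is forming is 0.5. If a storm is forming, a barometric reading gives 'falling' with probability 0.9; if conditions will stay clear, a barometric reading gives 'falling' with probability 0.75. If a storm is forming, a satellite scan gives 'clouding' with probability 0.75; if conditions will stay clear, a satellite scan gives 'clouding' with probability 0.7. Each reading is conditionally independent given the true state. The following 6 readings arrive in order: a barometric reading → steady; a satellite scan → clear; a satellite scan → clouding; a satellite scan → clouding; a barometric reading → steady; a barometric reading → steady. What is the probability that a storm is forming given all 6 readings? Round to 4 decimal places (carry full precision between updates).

After a barometric reading='steady': P(storm) = 0.1·0.5000 / (0.1·0.5000 + 0.25·0.5000) ≈ 0.2857
After a satellite scan='clear': P(storm) = 0.25·0.2857 / (0.25·0.2857 + 0.3·0.7143) ≈ 0.2500
After a satellite scan='clouding': P(storm) = 0.75·0.2500 / (0.75·0.2500 + 0.7·0.7500) ≈ 0.2632
After a satellite scan='clouding': P(storm) = 0.75·0.2632 / (0.75·0.2632 + 0.7·0.7368) ≈ 0.2768
After a barometric reading='steady': P(storm) = 0.1·0.2768 / (0.1·0.2768 + 0.25·0.7232) ≈ 0.1327
After a barometric reading='steady': P(storm) = 0.1·0.1327 / (0.1·0.1327 + 0.25·0.8673) ≈ 0.0577

0.0577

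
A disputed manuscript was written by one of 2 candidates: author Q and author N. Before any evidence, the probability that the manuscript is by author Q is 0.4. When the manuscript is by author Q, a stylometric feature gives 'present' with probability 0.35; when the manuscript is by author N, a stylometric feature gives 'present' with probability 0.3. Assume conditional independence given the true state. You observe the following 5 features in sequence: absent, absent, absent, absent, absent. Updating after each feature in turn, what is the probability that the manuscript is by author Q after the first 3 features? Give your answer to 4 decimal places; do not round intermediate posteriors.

After 'absent': P(author Q) = 0.65·0.4000 / (0.65·0.4000 + 0.7·0.6000) ≈ 0.3824
After 'absent': P(author Q) = 0.65·0.3824 / (0.65·0.3824 + 0.7·0.6176) ≈ 0.3650
After 'absent': P(author Q) = 0.65·0.3650 / (0.65·0.3650 + 0.7·0.6350) ≈ 0.3480

0.3480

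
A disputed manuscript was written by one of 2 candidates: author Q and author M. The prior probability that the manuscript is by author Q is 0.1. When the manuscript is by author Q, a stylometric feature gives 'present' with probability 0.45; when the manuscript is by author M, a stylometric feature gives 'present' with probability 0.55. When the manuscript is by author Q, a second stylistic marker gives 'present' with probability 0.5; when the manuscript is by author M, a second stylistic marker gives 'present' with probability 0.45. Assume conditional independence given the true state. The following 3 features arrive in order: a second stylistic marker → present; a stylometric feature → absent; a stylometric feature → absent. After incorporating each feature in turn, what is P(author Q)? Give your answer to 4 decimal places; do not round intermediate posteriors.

0.1557

Each posterior becomes the prior for the next update.
After a second stylistic marker='present': P(author Q) = 0.5·0.1000 / (0.5·0.1000 + 0.45·0.9000) ≈ 0.1099
After a stylometric feature='absent': P(author Q) = 0.55·0.1099 / (0.55·0.1099 + 0.45·0.8901) ≈ 0.1311
After a stylometric feature='absent': P(author Q) = 0.55·0.1311 / (0.55·0.1311 + 0.45·0.8689) ≈ 0.1557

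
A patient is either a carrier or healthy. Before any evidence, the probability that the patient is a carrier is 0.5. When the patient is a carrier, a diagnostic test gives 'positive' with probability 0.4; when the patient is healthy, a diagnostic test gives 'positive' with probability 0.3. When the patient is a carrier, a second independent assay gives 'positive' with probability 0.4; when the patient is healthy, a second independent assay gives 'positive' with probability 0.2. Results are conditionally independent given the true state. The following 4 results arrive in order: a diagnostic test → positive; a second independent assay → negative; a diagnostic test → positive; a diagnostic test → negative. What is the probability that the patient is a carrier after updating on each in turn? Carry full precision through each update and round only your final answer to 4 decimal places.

Each posterior becomes the prior for the next update.
After a diagnostic test='positive': P(carrier) = 0.4·0.5000 / (0.4·0.5000 + 0.3·0.5000) ≈ 0.5714
After a second independent assay='negative': P(carrier) = 0.6·0.5714 / (0.6·0.5714 + 0.8·0.4286) ≈ 0.5000
After a diagnostic test='positive': P(carrier) = 0.4·0.5000 / (0.4·0.5000 + 0.3·0.5000) ≈ 0.5714
After a diagnostic test='negative': P(carrier) = 0.6·0.5714 / (0.6·0.5714 + 0.7·0.4286) ≈ 0.5333

0.5333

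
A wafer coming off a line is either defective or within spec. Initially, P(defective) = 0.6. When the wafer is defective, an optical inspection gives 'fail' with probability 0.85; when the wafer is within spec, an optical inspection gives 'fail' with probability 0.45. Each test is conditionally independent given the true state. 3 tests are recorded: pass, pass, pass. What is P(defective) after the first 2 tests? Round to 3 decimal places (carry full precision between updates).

0.100

After 'pass': P(defective) = 0.15·0.6000 / (0.15·0.6000 + 0.55·0.4000) ≈ 0.2903
After 'pass': P(defective) = 0.15·0.2903 / (0.15·0.2903 + 0.55·0.7097) ≈ 0.1004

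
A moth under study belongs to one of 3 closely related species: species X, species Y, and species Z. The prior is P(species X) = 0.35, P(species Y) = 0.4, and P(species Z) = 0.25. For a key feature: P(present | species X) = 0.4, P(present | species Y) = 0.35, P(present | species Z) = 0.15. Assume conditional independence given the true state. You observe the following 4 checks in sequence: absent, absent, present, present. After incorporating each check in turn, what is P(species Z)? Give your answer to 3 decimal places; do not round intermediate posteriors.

After 'absent': normaliser = 0.6·0.3500 + 0.65·0.4000 + 0.85·0.2500; P(species X) ≈ 0.3077, P(species Y) ≈ 0.3810, P(species Z) ≈ 0.3114
After 'absent': normaliser = 0.6·0.3077 + 0.65·0.3810 + 0.85·0.3114; P(species X) ≈ 0.2649, P(species Y) ≈ 0.3553, P(species Z) ≈ 0.3798
After 'present': normaliser = 0.4·0.2649 + 0.35·0.3553 + 0.15·0.3798; P(species X) ≈ 0.3688, P(species Y) ≈ 0.4329, P(species Z) ≈ 0.1983
After 'present': normaliser = 0.4·0.3688 + 0.35·0.4329 + 0.15·0.1983; P(species X) ≈ 0.4487, P(species Y) ≈ 0.4608, P(species Z) ≈ 0.0905

0.090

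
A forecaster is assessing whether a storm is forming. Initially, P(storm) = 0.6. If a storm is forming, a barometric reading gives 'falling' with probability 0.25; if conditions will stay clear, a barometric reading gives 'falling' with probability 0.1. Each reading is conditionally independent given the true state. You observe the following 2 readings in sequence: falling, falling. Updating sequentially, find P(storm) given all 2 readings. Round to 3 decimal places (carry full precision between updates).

0.904

After 'falling': P(storm) = 0.25·0.6000 / (0.25·0.6000 + 0.1·0.4000) ≈ 0.7895
After 'falling': P(storm) = 0.25·0.7895 / (0.25·0.7895 + 0.1·0.2105) ≈ 0.9036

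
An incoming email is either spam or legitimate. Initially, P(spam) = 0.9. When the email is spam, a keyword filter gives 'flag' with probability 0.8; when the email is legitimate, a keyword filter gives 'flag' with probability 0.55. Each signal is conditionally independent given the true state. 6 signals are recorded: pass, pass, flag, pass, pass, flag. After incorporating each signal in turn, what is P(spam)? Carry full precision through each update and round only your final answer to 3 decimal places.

Each posterior becomes the prior for the next update.
After 'pass': P(spam) = 0.2·0.9000 / (0.2·0.9000 + 0.45·0.1000) ≈ 0.8000
After 'pass': P(spam) = 0.2·0.8000 / (0.2·0.8000 + 0.45·0.2000) ≈ 0.6400
After 'flag': P(spam) = 0.8·0.6400 / (0.8·0.6400 + 0.55·0.3600) ≈ 0.7211
After 'pass': P(spam) = 0.2·0.7211 / (0.2·0.7211 + 0.45·0.2789) ≈ 0.5347
After 'pass': P(spam) = 0.2·0.5347 / (0.2·0.5347 + 0.45·0.4653) ≈ 0.3381
After 'flag': P(spam) = 0.8·0.3381 / (0.8·0.3381 + 0.55·0.6619) ≈ 0.4263

0.426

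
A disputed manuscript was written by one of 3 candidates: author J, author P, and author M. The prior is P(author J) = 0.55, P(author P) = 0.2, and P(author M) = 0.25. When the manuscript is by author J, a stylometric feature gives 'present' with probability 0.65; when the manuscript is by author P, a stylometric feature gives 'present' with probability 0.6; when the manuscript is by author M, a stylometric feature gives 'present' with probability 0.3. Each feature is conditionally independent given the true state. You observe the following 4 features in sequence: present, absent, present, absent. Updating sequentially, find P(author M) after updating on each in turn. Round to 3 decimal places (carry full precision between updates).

0.216

After 'present': normaliser = 0.65·0.5500 + 0.6·0.2000 + 0.3·0.2500; P(author J) ≈ 0.6471, P(author P) ≈ 0.2172, P(author M) ≈ 0.1357
After 'absent': normaliser = 0.35·0.6471 + 0.4·0.2172 + 0.7·0.1357; P(author J) ≈ 0.5546, P(author P) ≈ 0.2127, P(author M) ≈ 0.2327
After 'present': normaliser = 0.65·0.5546 + 0.6·0.2127 + 0.3·0.2327; P(author J) ≈ 0.6461, P(author P) ≈ 0.2288, P(author M) ≈ 0.1251
After 'absent': normaliser = 0.35·0.6461 + 0.4·0.2288 + 0.7·0.1251; P(author J) ≈ 0.5580, P(author P) ≈ 0.2258, P(author M) ≈ 0.2161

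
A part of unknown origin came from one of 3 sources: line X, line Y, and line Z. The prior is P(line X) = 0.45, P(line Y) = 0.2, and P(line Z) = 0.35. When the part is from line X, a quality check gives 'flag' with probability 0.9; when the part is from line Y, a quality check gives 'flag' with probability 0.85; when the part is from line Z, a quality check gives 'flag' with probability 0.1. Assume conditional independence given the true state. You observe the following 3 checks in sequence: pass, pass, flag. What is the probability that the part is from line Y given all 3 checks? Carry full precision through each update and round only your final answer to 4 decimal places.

0.1056

After 'pass': normaliser = 0.1·0.4500 + 0.15·0.2000 + 0.9·0.3500; P(line X) ≈ 0.1154, P(line Y) ≈ 0.0769, P(line Z) ≈ 0.8077
After 'pass': normaliser = 0.1·0.1154 + 0.15·0.0769 + 0.9·0.8077; P(line X) ≈ 0.0154, P(line Y) ≈ 0.0154, P(line Z) ≈ 0.9692
After 'flag': normaliser = 0.9·0.0154 + 0.85·0.0154 + 0.1·0.9692; P(line X) ≈ 0.1118, P(line Y) ≈ 0.1056, P(line Z) ≈ 0.7826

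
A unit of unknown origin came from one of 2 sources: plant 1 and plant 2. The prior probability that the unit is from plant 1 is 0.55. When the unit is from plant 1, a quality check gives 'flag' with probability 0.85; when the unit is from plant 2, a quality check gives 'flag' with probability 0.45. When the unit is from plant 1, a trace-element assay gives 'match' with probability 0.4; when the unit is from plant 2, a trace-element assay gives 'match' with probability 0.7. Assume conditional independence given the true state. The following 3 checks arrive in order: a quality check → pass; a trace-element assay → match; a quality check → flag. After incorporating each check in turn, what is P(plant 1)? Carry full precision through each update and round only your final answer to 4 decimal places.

Apply Bayes' rule sequentially, carrying P(plant 1) forward.
After a quality check='pass': P(plant 1) = 0.15·0.5500 / (0.15·0.5500 + 0.55·0.4500) ≈ 0.2500
After a trace-element assay='match': P(plant 1) = 0.4·0.2500 / (0.4·0.2500 + 0.7·0.7500) ≈ 0.1600
After a quality check='flag': P(plant 1) = 0.85·0.1600 / (0.85·0.1600 + 0.45·0.8400) ≈ 0.2646

0.2646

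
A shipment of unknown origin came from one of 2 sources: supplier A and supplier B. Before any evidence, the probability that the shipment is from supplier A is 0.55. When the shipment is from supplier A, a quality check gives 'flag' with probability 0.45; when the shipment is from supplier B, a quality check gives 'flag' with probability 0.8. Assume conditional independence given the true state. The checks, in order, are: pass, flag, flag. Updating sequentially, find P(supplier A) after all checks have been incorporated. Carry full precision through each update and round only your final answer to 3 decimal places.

0.515

After 'pass': P(supplier A) = 0.55·0.5500 / (0.55·0.5500 + 0.2·0.4500) ≈ 0.7707
After 'flag': P(supplier A) = 0.45·0.7707 / (0.45·0.7707 + 0.8·0.2293) ≈ 0.6541
After 'flag': P(supplier A) = 0.45·0.6541 / (0.45·0.6541 + 0.8·0.3459) ≈ 0.5154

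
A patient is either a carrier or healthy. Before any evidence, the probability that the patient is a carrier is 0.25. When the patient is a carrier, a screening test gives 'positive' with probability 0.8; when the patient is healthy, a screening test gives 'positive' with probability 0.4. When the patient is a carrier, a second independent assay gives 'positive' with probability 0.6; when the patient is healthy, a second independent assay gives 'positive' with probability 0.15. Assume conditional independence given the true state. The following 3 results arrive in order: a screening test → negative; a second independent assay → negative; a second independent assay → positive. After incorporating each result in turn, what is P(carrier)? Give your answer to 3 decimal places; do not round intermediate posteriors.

0.173

After a screening test='negative': P(carrier) = 0.2·0.2500 / (0.2·0.2500 + 0.6·0.7500) ≈ 0.1000
After a second independent assay='negative': P(carrier) = 0.4·0.1000 / (0.4·0.1000 + 0.85·0.9000) ≈ 0.0497
After a second independent assay='positive': P(carrier) = 0.6·0.0497 / (0.6·0.0497 + 0.15·0.9503) ≈ 0.1730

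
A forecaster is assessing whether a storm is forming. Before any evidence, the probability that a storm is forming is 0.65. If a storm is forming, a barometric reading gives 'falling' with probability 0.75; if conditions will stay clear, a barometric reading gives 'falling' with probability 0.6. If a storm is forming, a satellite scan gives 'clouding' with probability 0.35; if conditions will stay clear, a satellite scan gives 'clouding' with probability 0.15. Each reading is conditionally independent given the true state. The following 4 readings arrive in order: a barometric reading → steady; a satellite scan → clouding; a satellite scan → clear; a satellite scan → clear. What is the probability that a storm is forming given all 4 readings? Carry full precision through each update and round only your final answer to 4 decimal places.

0.6130

Each posterior becomes the prior for the next update.
After a barometric reading='steady': P(storm) = 0.25·0.6500 / (0.25·0.6500 + 0.4·0.3500) ≈ 0.5372
After a satellite scan='clouding': P(storm) = 0.35·0.5372 / (0.35·0.5372 + 0.15·0.4628) ≈ 0.7303
After a satellite scan='clear': P(storm) = 0.65·0.7303 / (0.65·0.7303 + 0.85·0.2697) ≈ 0.6744
After a satellite scan='clear': P(storm) = 0.65·0.6744 / (0.65·0.6744 + 0.85·0.3256) ≈ 0.6130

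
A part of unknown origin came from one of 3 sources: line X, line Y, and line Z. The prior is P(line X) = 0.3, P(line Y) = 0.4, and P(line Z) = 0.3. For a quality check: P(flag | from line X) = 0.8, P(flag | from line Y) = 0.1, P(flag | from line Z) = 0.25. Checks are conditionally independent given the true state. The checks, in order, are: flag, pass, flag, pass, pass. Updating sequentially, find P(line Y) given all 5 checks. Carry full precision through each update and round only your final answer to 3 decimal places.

0.236

Each posterior becomes the prior for the next update.
After 'flag': normaliser = 0.8·0.3000 + 0.1·0.4000 + 0.25·0.3000; P(line X) ≈ 0.6761, P(line Y) ≈ 0.1127, P(line Z) ≈ 0.2113
After 'pass': normaliser = 0.2·0.6761 + 0.9·0.1127 + 0.75·0.2113; P(line X) ≈ 0.3422, P(line Y) ≈ 0.2567, P(line Z) ≈ 0.4011
After 'flag': normaliser = 0.8·0.3422 + 0.1·0.2567 + 0.25·0.4011; P(line X) ≈ 0.6849, P(line Y) ≈ 0.0642, P(line Z) ≈ 0.2508
After 'pass': normaliser = 0.2·0.6849 + 0.9·0.0642 + 0.75·0.2508; P(line X) ≈ 0.3578, P(line Y) ≈ 0.1509, P(line Z) ≈ 0.4913
After 'pass': normaliser = 0.2·0.3578 + 0.9·0.1509 + 0.75·0.4913; P(line X) ≈ 0.1243, P(line Y) ≈ 0.2359, P(line Z) ≈ 0.6399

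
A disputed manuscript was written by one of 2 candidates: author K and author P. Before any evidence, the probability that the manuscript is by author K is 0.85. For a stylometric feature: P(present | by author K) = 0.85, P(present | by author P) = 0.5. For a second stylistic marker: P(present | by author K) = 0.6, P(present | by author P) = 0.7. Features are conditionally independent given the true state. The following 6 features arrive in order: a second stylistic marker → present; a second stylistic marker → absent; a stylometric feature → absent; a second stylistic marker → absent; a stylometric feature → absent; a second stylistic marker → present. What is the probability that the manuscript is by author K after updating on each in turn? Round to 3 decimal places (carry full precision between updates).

Apply Bayes' rule sequentially, carrying P(author K) forward.
After a second stylistic marker='present': P(author K) = 0.6·0.8500 / (0.6·0.8500 + 0.7·0.1500) ≈ 0.8293
After a second stylistic marker='absent': P(author K) = 0.4·0.8293 / (0.4·0.8293 + 0.3·0.1707) ≈ 0.8662
After a stylometric feature='absent': P(author K) = 0.15·0.8662 / (0.15·0.8662 + 0.5·0.1338) ≈ 0.6602
After a second stylistic marker='absent': P(author K) = 0.4·0.6602 / (0.4·0.6602 + 0.3·0.3398) ≈ 0.7215
After a stylometric feature='absent': P(author K) = 0.15·0.7215 / (0.15·0.7215 + 0.5·0.2785) ≈ 0.4373
After a second stylistic marker='present': P(author K) = 0.6·0.4373 / (0.6·0.4373 + 0.7·0.5627) ≈ 0.3998

0.400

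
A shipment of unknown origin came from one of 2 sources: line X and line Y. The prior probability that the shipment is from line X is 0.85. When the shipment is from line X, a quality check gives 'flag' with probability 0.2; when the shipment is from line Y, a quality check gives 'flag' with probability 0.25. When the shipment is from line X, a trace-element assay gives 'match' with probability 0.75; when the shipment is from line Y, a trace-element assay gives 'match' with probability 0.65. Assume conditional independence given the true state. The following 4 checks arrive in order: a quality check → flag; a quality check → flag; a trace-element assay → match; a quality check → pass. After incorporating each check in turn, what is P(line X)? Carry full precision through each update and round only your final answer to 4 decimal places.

Each posterior becomes the prior for the next update.
After a quality check='flag': P(line X) = 0.2·0.8500 / (0.2·0.8500 + 0.25·0.1500) ≈ 0.8193
After a quality check='flag': P(line X) = 0.2·0.8193 / (0.2·0.8193 + 0.25·0.1807) ≈ 0.7839
After a trace-element assay='match': P(line X) = 0.75·0.7839 / (0.75·0.7839 + 0.65·0.2161) ≈ 0.8071
After a quality check='pass': P(line X) = 0.8·0.8071 / (0.8·0.8071 + 0.75·0.1929) ≈ 0.8170

0.8170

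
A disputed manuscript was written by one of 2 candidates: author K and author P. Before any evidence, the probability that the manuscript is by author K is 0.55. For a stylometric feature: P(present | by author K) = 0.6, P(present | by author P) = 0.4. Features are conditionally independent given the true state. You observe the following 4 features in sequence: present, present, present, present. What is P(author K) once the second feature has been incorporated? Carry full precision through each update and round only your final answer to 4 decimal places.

0.7333

Each posterior becomes the prior for the next update.
After 'present': P(author K) = 0.6·0.5500 / (0.6·0.5500 + 0.4·0.4500) ≈ 0.6471
After 'present': P(author K) = 0.6·0.6471 / (0.6·0.6471 + 0.4·0.3529) ≈ 0.7333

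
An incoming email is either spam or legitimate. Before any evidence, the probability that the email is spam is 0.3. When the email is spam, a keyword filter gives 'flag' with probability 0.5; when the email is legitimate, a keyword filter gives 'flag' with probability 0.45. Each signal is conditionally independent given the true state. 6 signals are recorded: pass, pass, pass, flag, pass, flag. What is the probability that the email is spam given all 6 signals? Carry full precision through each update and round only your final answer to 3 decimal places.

0.265

Apply Bayes' rule sequentially, carrying P(spam) forward.
After 'pass': P(spam) = 0.5·0.3000 / (0.5·0.3000 + 0.55·0.7000) ≈ 0.2804
After 'pass': P(spam) = 0.5·0.2804 / (0.5·0.2804 + 0.55·0.7196) ≈ 0.2616
After 'pass': P(spam) = 0.5·0.2616 / (0.5·0.2616 + 0.55·0.7384) ≈ 0.2436
After 'flag': P(spam) = 0.5·0.2436 / (0.5·0.2436 + 0.45·0.7564) ≈ 0.2635
After 'pass': P(spam) = 0.5·0.2635 / (0.5·0.2635 + 0.55·0.7365) ≈ 0.2454
After 'flag': P(spam) = 0.5·0.2454 / (0.5·0.2454 + 0.45·0.7546) ≈ 0.2655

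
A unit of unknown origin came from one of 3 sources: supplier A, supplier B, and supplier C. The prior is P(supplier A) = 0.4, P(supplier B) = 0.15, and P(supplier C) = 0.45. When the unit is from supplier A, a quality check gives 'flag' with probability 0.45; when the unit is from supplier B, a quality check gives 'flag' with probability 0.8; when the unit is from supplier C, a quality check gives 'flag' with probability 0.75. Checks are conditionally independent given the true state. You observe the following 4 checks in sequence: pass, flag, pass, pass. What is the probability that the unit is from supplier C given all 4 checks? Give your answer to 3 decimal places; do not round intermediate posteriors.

0.146

Each posterior becomes the prior for the next update.
After 'pass': normaliser = 0.55·0.4000 + 0.2·0.1500 + 0.25·0.4500; P(supplier A) ≈ 0.6069, P(supplier B) ≈ 0.0828, P(supplier C) ≈ 0.3103
After 'flag': normaliser = 0.45·0.6069 + 0.8·0.0828 + 0.75·0.3103; P(supplier A) ≈ 0.4774, P(supplier B) ≈ 0.1157, P(supplier C) ≈ 0.4069
After 'pass': normaliser = 0.55·0.4774 + 0.2·0.1157 + 0.25·0.4069; P(supplier A) ≈ 0.6777, P(supplier B) ≈ 0.0597, P(supplier C) ≈ 0.2625
After 'pass': normaliser = 0.55·0.6777 + 0.2·0.0597 + 0.25·0.2625; P(supplier A) ≈ 0.8277, P(supplier B) ≈ 0.0265, P(supplier C) ≈ 0.1458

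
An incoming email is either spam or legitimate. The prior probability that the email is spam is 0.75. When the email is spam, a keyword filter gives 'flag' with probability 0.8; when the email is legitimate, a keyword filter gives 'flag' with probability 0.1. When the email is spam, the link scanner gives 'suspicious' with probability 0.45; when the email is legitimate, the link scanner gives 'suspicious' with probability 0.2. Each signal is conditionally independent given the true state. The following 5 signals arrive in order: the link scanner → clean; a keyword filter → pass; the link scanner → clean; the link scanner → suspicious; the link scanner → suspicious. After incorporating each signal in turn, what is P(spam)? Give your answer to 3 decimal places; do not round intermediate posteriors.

After the link scanner='clean': P(spam) = 0.55·0.7500 / (0.55·0.7500 + 0.8·0.2500) ≈ 0.6735
After a keyword filter='pass': P(spam) = 0.2·0.6735 / (0.2·0.6735 + 0.9·0.3265) ≈ 0.3143
After the link scanner='clean': P(spam) = 0.55·0.3143 / (0.55·0.3143 + 0.8·0.6857) ≈ 0.2396
After the link scanner='suspicious': P(spam) = 0.45·0.2396 / (0.45·0.2396 + 0.2·0.7604) ≈ 0.4149
After the link scanner='suspicious': P(spam) = 0.45·0.4149 / (0.45·0.4149 + 0.2·0.5851) ≈ 0.6147

0.615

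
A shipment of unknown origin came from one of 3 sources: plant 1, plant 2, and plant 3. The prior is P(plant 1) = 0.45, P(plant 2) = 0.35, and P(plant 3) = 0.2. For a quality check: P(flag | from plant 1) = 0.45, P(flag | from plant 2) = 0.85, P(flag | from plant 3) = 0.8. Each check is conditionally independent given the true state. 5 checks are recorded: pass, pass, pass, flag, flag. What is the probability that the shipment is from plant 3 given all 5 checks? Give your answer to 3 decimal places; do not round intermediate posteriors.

Each posterior becomes the prior for the next update.
After 'pass': normaliser = 0.55·0.4500 + 0.15·0.3500 + 0.2·0.2000; P(plant 1) ≈ 0.7279, P(plant 2) ≈ 0.1544, P(plant 3) ≈ 0.1176
After 'pass': normaliser = 0.55·0.7279 + 0.15·0.1544 + 0.2·0.1176; P(plant 1) ≈ 0.8956, P(plant 2) ≈ 0.0518, P(plant 3) ≈ 0.0526
After 'pass': normaliser = 0.55·0.8956 + 0.15·0.0518 + 0.2·0.0526; P(plant 1) ≈ 0.9642, P(plant 2) ≈ 0.0152, P(plant 3) ≈ 0.0206
After 'flag': normaliser = 0.45·0.9642 + 0.85·0.0152 + 0.8·0.0206; P(plant 1) ≈ 0.9365, P(plant 2) ≈ 0.0279, P(plant 3) ≈ 0.0356
After 'flag': normaliser = 0.45·0.9365 + 0.85·0.0279 + 0.8·0.0356; P(plant 1) ≈ 0.8898, P(plant 2) ≈ 0.0501, P(plant 3) ≈ 0.0601

0.060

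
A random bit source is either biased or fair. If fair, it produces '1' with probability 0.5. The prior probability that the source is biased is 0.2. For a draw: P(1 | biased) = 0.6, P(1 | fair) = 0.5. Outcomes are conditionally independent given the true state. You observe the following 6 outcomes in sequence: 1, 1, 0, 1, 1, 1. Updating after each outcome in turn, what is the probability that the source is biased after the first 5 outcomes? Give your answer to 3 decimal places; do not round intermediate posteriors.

0.293

After '1': P(biased) = 0.6·0.2000 / (0.6·0.2000 + 0.5·0.8000) ≈ 0.2308
After '1': P(biased) = 0.6·0.2308 / (0.6·0.2308 + 0.5·0.7692) ≈ 0.2647
After '0': P(biased) = 0.4·0.2647 / (0.4·0.2647 + 0.5·0.7353) ≈ 0.2236
After '1': P(biased) = 0.6·0.2236 / (0.6·0.2236 + 0.5·0.7764) ≈ 0.2568
After '1': P(biased) = 0.6·0.2568 / (0.6·0.2568 + 0.5·0.7432) ≈ 0.2931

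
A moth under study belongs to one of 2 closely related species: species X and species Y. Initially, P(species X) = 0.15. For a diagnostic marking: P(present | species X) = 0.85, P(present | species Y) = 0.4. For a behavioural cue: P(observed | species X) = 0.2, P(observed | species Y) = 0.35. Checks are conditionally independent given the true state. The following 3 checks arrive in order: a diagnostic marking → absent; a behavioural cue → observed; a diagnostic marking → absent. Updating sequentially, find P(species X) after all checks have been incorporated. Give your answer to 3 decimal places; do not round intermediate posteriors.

0.006

After a diagnostic marking='absent': P(species X) = 0.15·0.1500 / (0.15·0.1500 + 0.6·0.8500) ≈ 0.0423
After a behavioural cue='observed': P(species X) = 0.2·0.0423 / (0.2·0.0423 + 0.35·0.9577) ≈ 0.0246
After a diagnostic marking='absent': P(species X) = 0.15·0.0246 / (0.15·0.0246 + 0.6·0.9754) ≈ 0.0063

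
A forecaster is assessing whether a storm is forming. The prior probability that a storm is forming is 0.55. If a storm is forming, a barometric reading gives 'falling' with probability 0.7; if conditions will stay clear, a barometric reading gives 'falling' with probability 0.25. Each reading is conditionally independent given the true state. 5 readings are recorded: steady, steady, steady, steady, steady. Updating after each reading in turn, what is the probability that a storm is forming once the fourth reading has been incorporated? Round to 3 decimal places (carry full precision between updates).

0.030

After 'steady': P(storm) = 0.3·0.5500 / (0.3·0.5500 + 0.75·0.4500) ≈ 0.3284
After 'steady': P(storm) = 0.3·0.3284 / (0.3·0.3284 + 0.75·0.6716) ≈ 0.1636
After 'steady': P(storm) = 0.3·0.1636 / (0.3·0.1636 + 0.75·0.8364) ≈ 0.0725
After 'steady': P(storm) = 0.3·0.0725 / (0.3·0.0725 + 0.75·0.9275) ≈ 0.0303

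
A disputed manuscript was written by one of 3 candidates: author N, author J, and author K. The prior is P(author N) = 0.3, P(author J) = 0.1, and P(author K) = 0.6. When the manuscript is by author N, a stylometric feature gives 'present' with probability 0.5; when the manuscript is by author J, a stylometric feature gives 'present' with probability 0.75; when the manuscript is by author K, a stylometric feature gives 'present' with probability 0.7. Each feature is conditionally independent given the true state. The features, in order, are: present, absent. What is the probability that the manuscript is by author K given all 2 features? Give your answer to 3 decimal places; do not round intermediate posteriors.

Each posterior becomes the prior for the next update.
After 'present': normaliser = 0.5·0.3000 + 0.75·0.1000 + 0.7·0.6000; P(author N) ≈ 0.2326, P(author J) ≈ 0.1163, P(author K) ≈ 0.6512
After 'absent': normaliser = 0.5·0.2326 + 0.25·0.1163 + 0.3·0.6512; P(author N) ≈ 0.3413, P(author J) ≈ 0.0853, P(author K) ≈ 0.5734

0.573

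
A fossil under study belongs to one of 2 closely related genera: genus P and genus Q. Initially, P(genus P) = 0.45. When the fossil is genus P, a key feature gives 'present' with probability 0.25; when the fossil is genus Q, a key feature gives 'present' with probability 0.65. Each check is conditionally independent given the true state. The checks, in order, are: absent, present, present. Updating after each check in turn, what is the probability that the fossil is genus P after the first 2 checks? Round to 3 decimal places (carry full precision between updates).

0.403

Each posterior becomes the prior for the next update.
After 'absent': P(genus P) = 0.75·0.4500 / (0.75·0.4500 + 0.35·0.5500) ≈ 0.6368
After 'present': P(genus P) = 0.25·0.6368 / (0.25·0.6368 + 0.65·0.3632) ≈ 0.4027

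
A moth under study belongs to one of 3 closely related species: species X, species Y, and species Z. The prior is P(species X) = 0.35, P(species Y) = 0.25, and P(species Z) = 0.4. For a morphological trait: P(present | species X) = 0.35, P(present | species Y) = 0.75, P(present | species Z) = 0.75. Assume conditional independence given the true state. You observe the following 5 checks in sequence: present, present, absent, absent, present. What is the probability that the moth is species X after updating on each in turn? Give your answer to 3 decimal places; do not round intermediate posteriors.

Each posterior becomes the prior for the next update.
After 'present': normaliser = 0.35·0.3500 + 0.75·0.2500 + 0.75·0.4000; P(species X) ≈ 0.2008, P(species Y) ≈ 0.3074, P(species Z) ≈ 0.4918
After 'present': normaliser = 0.35·0.2008 + 0.75·0.3074 + 0.75·0.4918; P(species X) ≈ 0.1050, P(species Y) ≈ 0.3442, P(species Z) ≈ 0.5508
After 'absent': normaliser = 0.65·0.1050 + 0.25·0.3442 + 0.25·0.5508; P(species X) ≈ 0.2337, P(species Y) ≈ 0.2947, P(species Z) ≈ 0.4716
After 'absent': normaliser = 0.65·0.2337 + 0.25·0.2947 + 0.25·0.4716; P(species X) ≈ 0.4422, P(species Y) ≈ 0.2145, P(species Z) ≈ 0.3433
After 'present': normaliser = 0.35·0.4422 + 0.75·0.2145 + 0.75·0.3433; P(species X) ≈ 0.2700, P(species Y) ≈ 0.2808, P(species Z) ≈ 0.4492

0.270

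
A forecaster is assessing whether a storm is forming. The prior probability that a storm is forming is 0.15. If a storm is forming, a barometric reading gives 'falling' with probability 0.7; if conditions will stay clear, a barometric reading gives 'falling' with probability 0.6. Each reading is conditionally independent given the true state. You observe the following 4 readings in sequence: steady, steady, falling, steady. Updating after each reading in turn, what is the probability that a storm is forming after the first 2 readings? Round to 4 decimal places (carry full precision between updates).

0.0903

Apply Bayes' rule sequentially, carrying P(storm) forward.
After 'steady': P(storm) = 0.3·0.1500 / (0.3·0.1500 + 0.4·0.8500) ≈ 0.1169
After 'steady': P(storm) = 0.3·0.1169 / (0.3·0.1169 + 0.4·0.8831) ≈ 0.0903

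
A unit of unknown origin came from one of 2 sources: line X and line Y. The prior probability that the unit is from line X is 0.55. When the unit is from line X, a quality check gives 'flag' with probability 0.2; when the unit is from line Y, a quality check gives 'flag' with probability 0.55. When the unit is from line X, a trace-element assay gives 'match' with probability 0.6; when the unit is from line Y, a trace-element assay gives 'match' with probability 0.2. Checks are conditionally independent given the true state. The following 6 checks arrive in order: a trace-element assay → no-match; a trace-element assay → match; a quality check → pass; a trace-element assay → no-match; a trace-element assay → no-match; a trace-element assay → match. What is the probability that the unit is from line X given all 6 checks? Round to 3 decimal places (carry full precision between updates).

0.710

After a trace-element assay='no-match': P(line X) = 0.4·0.5500 / (0.4·0.5500 + 0.8·0.4500) ≈ 0.3793
After a trace-element assay='match': P(line X) = 0.6·0.3793 / (0.6·0.3793 + 0.2·0.6207) ≈ 0.6471
After a quality check='pass': P(line X) = 0.8·0.6471 / (0.8·0.6471 + 0.45·0.3529) ≈ 0.7652
After a trace-element assay='no-match': P(line X) = 0.4·0.7652 / (0.4·0.7652 + 0.8·0.2348) ≈ 0.6197
After a trace-element assay='no-match': P(line X) = 0.4·0.6197 / (0.4·0.6197 + 0.8·0.3803) ≈ 0.4490
After a trace-element assay='match': P(line X) = 0.6·0.4490 / (0.6·0.4490 + 0.2·0.5510) ≈ 0.7097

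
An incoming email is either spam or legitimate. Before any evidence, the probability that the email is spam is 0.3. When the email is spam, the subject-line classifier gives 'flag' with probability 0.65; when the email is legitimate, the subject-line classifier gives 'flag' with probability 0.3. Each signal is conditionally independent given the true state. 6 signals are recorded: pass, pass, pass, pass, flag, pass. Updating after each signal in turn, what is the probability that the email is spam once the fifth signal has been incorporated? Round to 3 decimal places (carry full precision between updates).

0.055

After 'pass': P(spam) = 0.35·0.3000 / (0.35·0.3000 + 0.7·0.7000) ≈ 0.1765
After 'pass': P(spam) = 0.35·0.1765 / (0.35·0.1765 + 0.7·0.8235) ≈ 0.0968
After 'pass': P(spam) = 0.35·0.0968 / (0.35·0.0968 + 0.7·0.9032) ≈ 0.0508
After 'pass': P(spam) = 0.35·0.0508 / (0.35·0.0508 + 0.7·0.9492) ≈ 0.0261
After 'flag': P(spam) = 0.65·0.0261 / (0.65·0.0261 + 0.3·0.9739) ≈ 0.0549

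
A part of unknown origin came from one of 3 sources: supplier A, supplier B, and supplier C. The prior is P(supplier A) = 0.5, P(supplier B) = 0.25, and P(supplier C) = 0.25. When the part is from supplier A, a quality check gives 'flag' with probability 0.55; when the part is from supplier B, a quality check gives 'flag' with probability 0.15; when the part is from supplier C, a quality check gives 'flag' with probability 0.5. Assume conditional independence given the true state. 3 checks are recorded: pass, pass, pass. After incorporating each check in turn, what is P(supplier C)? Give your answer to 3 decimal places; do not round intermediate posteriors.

After 'pass': normaliser = 0.45·0.5000 + 0.85·0.2500 + 0.5·0.2500; P(supplier A) ≈ 0.4000, P(supplier B) ≈ 0.3778, P(supplier C) ≈ 0.2222
After 'pass': normaliser = 0.45·0.4000 + 0.85·0.3778 + 0.5·0.2222; P(supplier A) ≈ 0.2940, P(supplier B) ≈ 0.5245, P(supplier C) ≈ 0.1815
After 'pass': normaliser = 0.45·0.2940 + 0.85·0.5245 + 0.5·0.1815; P(supplier A) ≈ 0.1978, P(supplier B) ≈ 0.6665, P(supplier C) ≈ 0.1357

0.136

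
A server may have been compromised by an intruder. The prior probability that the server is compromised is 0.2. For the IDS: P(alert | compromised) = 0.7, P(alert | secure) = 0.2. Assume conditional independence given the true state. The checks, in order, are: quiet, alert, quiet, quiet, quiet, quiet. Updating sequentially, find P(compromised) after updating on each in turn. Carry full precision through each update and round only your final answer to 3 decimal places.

0.006

After 'quiet': P(compromised) = 0.3·0.2000 / (0.3·0.2000 + 0.8·0.8000) ≈ 0.0857
After 'alert': P(compromised) = 0.7·0.0857 / (0.7·0.0857 + 0.2·0.9143) ≈ 0.2471
After 'quiet': P(compromised) = 0.3·0.2471 / (0.3·0.2471 + 0.8·0.7529) ≈ 0.1096
After 'quiet': P(compromised) = 0.3·0.1096 / (0.3·0.1096 + 0.8·0.8904) ≈ 0.0441
After 'quiet': P(compromised) = 0.3·0.0441 / (0.3·0.0441 + 0.8·0.9559) ≈ 0.0170
After 'quiet': P(compromised) = 0.3·0.0170 / (0.3·0.0170 + 0.8·0.9830) ≈ 0.0064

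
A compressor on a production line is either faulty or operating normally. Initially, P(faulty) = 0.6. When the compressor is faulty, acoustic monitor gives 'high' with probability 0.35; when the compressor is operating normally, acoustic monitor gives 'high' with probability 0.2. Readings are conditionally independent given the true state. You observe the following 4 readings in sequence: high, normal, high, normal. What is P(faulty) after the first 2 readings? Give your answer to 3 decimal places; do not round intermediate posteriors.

0.681

After 'high': P(faulty) = 0.35·0.6000 / (0.35·0.6000 + 0.2·0.4000) ≈ 0.7241
After 'normal': P(faulty) = 0.65·0.7241 / (0.65·0.7241 + 0.8·0.2759) ≈ 0.6808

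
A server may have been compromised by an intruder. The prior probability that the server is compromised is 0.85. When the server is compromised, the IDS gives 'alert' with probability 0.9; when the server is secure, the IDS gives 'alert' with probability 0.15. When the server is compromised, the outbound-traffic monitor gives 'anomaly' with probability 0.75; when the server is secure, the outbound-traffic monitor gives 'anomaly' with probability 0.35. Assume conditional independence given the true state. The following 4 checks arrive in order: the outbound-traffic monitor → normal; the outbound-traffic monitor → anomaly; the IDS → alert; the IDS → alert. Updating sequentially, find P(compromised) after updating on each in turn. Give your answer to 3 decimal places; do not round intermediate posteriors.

After the outbound-traffic monitor='normal': P(compromised) = 0.25·0.8500 / (0.25·0.8500 + 0.65·0.1500) ≈ 0.6855
After the outbound-traffic monitor='anomaly': P(compromised) = 0.75·0.6855 / (0.75·0.6855 + 0.35·0.3145) ≈ 0.8236
After the IDS='alert': P(compromised) = 0.9·0.8236 / (0.9·0.8236 + 0.15·0.1764) ≈ 0.9655
After the IDS='alert': P(compromised) = 0.9·0.9655 / (0.9·0.9655 + 0.15·0.0345) ≈ 0.9941

0.994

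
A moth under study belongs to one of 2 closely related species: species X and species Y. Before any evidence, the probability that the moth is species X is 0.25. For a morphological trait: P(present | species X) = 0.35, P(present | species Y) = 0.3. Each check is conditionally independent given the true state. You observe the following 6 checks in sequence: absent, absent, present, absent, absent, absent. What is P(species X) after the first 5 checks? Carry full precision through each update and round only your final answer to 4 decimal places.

0.2243

After 'absent': P(species X) = 0.65·0.2500 / (0.65·0.2500 + 0.7·0.7500) ≈ 0.2364
After 'absent': P(species X) = 0.65·0.2364 / (0.65·0.2364 + 0.7·0.7636) ≈ 0.2232
After 'present': P(species X) = 0.35·0.2232 / (0.35·0.2232 + 0.3·0.7768) ≈ 0.2511
After 'absent': P(species X) = 0.65·0.2511 / (0.65·0.2511 + 0.7·0.7489) ≈ 0.2374
After 'absent': P(species X) = 0.65·0.2374 / (0.65·0.2374 + 0.7·0.7626) ≈ 0.2243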